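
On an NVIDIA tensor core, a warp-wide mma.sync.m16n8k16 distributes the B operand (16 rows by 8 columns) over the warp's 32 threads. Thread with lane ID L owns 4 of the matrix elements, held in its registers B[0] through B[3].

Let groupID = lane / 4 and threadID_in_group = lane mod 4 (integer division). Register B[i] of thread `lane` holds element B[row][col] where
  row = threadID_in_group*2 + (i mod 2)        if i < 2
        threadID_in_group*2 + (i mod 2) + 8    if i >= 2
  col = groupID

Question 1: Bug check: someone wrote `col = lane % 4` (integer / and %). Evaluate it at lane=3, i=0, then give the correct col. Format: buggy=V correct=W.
buggy=3 correct=0

`lane % 4`[3,0]⇒3
L=3⇒gr=3>>2=0, th=3&3=3
[0]⇒row 3·2+0+0=6  col gr=0
col: 3 vs 0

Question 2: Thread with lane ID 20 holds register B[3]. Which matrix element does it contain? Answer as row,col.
lane 20: gr=5 (20/4), th=0 (20%4)
i=3: r=0*2+1+8=9, c=gr=5

9,5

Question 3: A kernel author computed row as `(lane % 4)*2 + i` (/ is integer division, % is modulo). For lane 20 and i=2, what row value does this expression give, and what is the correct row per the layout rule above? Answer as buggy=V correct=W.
buggy=2 correct=8

`(lane % 4)*2 + i`[20,2]->2
L=20->gid=20>>2=5, tid=20&3=0
[2]->row 0·2+0+8=8  col gid=5
row: 2 vs 8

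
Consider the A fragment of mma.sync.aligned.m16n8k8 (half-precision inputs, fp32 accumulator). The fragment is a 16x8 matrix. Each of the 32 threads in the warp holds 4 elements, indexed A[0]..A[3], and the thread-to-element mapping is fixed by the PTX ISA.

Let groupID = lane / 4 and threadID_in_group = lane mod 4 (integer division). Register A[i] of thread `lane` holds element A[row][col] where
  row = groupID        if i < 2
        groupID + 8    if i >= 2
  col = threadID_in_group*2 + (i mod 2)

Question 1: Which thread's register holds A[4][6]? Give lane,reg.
r:4=>grp=4,rB=0  c:6=>tig=3,lo=0
L=4*4+3=19  i=0*2+0=0

19,0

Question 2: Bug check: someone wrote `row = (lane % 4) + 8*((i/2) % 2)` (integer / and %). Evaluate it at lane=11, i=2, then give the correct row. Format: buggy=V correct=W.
`(lane % 4) + 8*((i/2) % 2)`[11,2]⇒11
11: gr=2,th=3
[2] (2+8,3*2+0) = (10,6)
row: 11 vs 10

buggy=11 correct=10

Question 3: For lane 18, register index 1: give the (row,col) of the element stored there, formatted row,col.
18: gr=4,th=2
[1] (4+0,2*2+1) = (4,5)

4,5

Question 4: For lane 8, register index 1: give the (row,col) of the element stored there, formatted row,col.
2,1

lane 8->8/4=2, 8 mod 4=0
i=1  r:2+0->2  c:2·0+1->1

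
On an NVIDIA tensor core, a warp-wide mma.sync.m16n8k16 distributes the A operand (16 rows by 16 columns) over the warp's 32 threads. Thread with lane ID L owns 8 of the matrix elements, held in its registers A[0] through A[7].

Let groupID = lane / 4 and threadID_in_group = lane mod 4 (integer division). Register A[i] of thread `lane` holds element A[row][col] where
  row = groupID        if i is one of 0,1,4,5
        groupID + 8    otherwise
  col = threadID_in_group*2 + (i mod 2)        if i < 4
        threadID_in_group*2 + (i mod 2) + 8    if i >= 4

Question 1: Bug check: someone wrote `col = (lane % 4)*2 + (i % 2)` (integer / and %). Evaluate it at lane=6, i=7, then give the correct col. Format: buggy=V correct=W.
buggy=5 correct=13

`(lane % 4)*2 + (i % 2)`[6,7]->5
lane 6->6/4=1, 6 mod 4=2
i=7  r:1+8->9  c:2·2+1+8->13
col: 5 vs 13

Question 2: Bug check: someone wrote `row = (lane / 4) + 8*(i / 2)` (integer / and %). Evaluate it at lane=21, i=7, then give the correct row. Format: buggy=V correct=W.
`(lane / 4) + 8*(i / 2)`[21,7]->29
21: g=5,t=1
[7] (5+8,1*2+1+8) = (13,11)
row: 29 vs 13

buggy=29 correct=13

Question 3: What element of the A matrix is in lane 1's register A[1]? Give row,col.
lane 1: G=0 (1/4), T=1 (1%4)
i=1: r=0+0=0, c=1*2+1+0=3

0,3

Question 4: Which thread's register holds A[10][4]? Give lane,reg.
10,2

r: 10->gid=2,r8=1  c: 4->c8=0,tid=2,i&1=0
L=2*4+2=10  i=0*4+1*2+0=2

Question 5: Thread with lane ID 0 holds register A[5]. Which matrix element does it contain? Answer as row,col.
0,9

lane 0->0/4=0, 0 mod 4=0
i=5  r:0+0->0  c:2·0+1+8->9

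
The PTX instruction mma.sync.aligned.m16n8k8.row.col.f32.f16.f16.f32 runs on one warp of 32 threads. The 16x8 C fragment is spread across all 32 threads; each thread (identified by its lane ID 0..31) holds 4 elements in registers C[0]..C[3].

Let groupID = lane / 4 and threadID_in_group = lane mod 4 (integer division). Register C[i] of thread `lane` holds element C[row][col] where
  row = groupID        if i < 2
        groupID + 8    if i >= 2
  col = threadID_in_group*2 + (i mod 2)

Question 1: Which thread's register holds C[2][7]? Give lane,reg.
11,1

r=2->g=2,rb=0  c=7->t=3,b0=1
L=2*4+3=11  i=0*2+1=1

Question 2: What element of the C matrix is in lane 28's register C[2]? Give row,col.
28: g=7,t=0
[2] (7+8,0*2+0) = (15,0)

15,0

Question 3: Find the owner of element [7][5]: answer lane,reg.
30,1

r: 7->gid=7,r8=0  c: 5->tid=2,i&1=1
L=7*4+2=30  i=0*2+1=1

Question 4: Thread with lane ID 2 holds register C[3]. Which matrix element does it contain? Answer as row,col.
8,5

lane 2->2/4=0, 2 mod 4=2
i=3  r:0+8->8  c:2·2+1->5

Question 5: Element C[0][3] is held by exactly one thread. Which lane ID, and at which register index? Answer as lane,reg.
1,1

r:0=>grp=0,rB=0  c:3=>tig=1,lo=1
L=0*4+1=1  i=0*2+1=1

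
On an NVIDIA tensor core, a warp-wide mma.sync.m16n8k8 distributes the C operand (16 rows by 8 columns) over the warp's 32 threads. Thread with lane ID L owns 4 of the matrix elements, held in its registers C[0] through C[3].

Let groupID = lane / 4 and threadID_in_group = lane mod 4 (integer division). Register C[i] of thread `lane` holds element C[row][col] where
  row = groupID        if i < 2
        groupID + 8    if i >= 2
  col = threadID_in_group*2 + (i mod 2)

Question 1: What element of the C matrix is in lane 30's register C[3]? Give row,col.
15,5

L=30->gid=30>>2=7, tid=30&3=2
[3]->row 7+8=15  col 2·2+1=5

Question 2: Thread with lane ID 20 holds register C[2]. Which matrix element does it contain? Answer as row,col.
13,0

lane 20: grp=5 (20/4), tig=0 (20%4)
i=2: r=5+8=13, c=0*2+0=0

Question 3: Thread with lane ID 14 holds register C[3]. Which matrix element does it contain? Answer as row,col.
11,5

14: gid=3,tid=2
[3] (3+8,2*2+1) = (11,5)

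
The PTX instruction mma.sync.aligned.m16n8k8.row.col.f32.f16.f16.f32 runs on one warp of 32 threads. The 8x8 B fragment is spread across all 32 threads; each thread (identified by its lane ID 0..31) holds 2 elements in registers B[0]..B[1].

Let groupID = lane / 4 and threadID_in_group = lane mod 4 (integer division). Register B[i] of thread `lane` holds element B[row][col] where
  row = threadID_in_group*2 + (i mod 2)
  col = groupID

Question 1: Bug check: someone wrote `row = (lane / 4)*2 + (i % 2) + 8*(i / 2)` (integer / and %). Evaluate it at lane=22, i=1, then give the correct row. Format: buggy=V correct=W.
`(lane / 4)*2 + (i % 2) + 8*(i / 2)`[22,1]->11
L=22->g=22>>2=5, t=22&3=2
[1]->row 2·2+1=5  col g=5
row: 11 vs 5

buggy=11 correct=5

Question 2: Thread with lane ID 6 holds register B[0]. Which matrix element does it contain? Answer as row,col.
L=6=>grp=6>>2=1, tig=6&3=2
[0]=>row 2·2+0=4  col grp=1

4,1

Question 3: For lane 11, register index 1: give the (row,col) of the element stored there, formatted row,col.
L=11⇒gr=11>>2=2, th=11&3=3
[1]⇒row 3·2+1=7  col gr=2

7,2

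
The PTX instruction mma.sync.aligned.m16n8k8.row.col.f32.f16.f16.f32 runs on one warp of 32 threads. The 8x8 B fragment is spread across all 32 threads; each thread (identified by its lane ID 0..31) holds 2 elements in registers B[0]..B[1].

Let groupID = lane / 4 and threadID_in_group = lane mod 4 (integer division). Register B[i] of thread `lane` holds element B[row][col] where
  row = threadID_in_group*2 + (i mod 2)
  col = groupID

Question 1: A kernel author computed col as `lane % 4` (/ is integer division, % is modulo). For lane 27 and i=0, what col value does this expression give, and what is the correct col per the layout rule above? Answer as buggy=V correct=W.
buggy=3 correct=6

`lane % 4`[27,0]->3
27: gid=6,tid=3
[0] (3*2+0,6) = (6,6)
col: 3 vs 6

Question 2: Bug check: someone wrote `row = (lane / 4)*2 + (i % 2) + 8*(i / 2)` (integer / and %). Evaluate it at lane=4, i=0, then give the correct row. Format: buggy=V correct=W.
buggy=2 correct=0

`(lane / 4)*2 + (i % 2) + 8*(i / 2)`[4,0]⇒2
lane 4: gr=1 (4/4), th=0 (4%4)
i=0: r=0*2+0=0, c=gr=1
row: 2 vs 0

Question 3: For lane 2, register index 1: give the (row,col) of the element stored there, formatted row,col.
2: grp=0,tig=2
[1] (2*2+1,0) = (5,0)

5,0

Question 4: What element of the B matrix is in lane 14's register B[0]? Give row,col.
4,3

14: gr=3,th=2
[0] (2*2+0,3) = (4,3)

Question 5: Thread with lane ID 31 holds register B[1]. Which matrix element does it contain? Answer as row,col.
lane 31->31/4=7, 31 mod 4=3
i=1  r:2·3+1->7  c:7

7,7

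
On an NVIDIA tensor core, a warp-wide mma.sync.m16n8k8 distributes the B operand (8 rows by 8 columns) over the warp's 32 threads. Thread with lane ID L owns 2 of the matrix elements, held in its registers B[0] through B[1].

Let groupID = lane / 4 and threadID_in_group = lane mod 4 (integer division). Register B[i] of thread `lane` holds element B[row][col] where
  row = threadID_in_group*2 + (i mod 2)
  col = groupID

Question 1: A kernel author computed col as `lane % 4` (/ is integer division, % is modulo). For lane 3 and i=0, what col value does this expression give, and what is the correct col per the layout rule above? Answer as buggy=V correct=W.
buggy=3 correct=0

`lane % 4`[3,0]->3
lane 3->3/4=0, 3 mod 4=3
i=0  r:2·3+0->6  c:0
col: 3 vs 0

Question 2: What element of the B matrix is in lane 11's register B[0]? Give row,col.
6,2

lane 11: g=2 (11/4), t=3 (11%4)
i=0: r=3*2+0=6, c=g=2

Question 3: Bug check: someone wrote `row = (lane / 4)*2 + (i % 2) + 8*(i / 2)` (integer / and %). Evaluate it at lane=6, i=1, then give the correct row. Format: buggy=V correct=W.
`(lane / 4)*2 + (i % 2) + 8*(i / 2)`[6,1]→3
lane 6→6/4=1, 6 mod 4=2
i=1  r:2·2+1→5  c:1
row: 3 vs 5

buggy=3 correct=5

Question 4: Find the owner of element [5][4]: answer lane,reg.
c: 4->gid=4  r: 5->tid=2,i&1=1
L=4*4+2=18  i=1=1

18,1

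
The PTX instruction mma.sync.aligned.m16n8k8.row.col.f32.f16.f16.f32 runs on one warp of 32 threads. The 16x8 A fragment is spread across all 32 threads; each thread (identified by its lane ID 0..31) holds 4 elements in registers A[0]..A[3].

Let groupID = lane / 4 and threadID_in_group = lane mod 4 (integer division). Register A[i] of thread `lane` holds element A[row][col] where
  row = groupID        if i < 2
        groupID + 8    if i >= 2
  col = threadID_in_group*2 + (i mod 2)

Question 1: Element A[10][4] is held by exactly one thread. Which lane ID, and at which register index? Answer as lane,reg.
10,2

r: 10->gid=2,r8=1  c: 4->tid=2,i&1=0
L=2*4+2=10  i=1*2+0=2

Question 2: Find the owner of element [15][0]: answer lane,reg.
r=15→G=7,rhi=1  c=0→T=0,p=0
L=7*4+0=28  i=1*2+0=2

28,2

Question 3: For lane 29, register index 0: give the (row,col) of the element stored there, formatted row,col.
L=29→G=29>>2=7, T=29&3=1
[0]→row 7+0=7  col 1·2+0=2

7,2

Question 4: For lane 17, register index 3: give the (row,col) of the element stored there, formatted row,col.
L=17→G=17>>2=4, T=17&3=1
[3]→row 4+8=12  col 1·2+1=3

12,3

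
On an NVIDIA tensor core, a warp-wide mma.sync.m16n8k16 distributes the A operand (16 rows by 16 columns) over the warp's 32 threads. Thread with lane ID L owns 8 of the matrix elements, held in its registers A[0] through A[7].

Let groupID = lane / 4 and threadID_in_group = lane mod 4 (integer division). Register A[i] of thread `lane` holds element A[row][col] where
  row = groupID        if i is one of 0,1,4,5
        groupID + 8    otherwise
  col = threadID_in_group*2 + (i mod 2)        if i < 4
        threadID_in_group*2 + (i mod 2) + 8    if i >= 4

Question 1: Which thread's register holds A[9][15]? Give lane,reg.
7,7

r: 9->gid=1,r8=1  c: 15->c8=1,tid=3,i&1=1
L=1*4+3=7  i=1*4+1*2+1=7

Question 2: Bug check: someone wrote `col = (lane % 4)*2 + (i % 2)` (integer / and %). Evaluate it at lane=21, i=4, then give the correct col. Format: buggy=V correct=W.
buggy=2 correct=10

`(lane % 4)*2 + (i % 2)`[21,4]⇒2
lane 21: gr=5 (21/4), th=1 (21%4)
i=4: r=5+0=5, c=1*2+0+8=10
col: 2 vs 10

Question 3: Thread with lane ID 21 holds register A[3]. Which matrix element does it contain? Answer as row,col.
21: gid=5,tid=1
[3] (5+8,1*2+1+0) = (13,3)

13,3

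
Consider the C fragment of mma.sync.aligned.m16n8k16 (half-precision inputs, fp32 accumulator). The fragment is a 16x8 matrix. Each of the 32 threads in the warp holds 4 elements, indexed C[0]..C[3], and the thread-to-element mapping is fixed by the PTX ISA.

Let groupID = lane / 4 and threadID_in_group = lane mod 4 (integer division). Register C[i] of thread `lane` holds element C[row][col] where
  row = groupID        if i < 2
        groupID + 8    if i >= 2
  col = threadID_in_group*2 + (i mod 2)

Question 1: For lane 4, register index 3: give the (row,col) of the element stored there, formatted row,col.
L=4->gid=4>>2=1, tid=4&3=0
[3]->row 1+8=9  col 0·2+1=1

9,1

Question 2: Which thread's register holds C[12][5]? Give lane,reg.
r=12⇒gr=4,Rb=1  c=5⇒th=2,odd=1
L=4*4+2=18  i=1*2+1=3

18,3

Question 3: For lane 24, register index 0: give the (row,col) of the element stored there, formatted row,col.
24: G=6,T=0
[0] (6+0,0*2+0) = (6,0)

6,0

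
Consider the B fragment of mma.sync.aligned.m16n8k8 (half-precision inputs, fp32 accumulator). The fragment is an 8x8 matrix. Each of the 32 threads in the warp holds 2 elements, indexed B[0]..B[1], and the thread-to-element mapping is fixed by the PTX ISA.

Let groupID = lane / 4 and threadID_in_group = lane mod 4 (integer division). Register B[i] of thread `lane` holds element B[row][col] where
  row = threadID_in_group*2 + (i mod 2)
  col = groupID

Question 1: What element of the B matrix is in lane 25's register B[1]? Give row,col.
lane 25: G=6 (25/4), T=1 (25%4)
i=1: r=1*2+1=3, c=G=6

3,6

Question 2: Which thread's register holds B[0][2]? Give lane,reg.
8,0

c=2→G=2  r=0→T=0,p=0
L=2*4+0=8  i=0=0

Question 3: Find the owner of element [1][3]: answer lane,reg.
12,1

c=3→G=3  r=1→T=0,p=1
L=3*4+0=12  i=1=1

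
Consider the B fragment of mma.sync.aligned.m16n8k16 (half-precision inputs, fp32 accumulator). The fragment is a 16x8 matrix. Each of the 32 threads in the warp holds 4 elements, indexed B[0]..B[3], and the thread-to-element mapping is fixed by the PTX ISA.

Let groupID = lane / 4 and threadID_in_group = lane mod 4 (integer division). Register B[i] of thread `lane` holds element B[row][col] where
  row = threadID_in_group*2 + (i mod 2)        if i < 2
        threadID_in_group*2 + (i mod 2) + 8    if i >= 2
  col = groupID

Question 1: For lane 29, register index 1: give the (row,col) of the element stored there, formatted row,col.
3,7

L=29=>grp=29>>2=7, tig=29&3=1
[1]=>row 1·2+1+0=3  col grp=7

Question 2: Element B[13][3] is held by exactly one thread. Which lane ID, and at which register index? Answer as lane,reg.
c=3->g=3  r=13->rb=1,t=2,b0=1
L=3*4+2=14  i=1*2+1=3

14,3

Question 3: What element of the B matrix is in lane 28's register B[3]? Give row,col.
9,7

L=28=>grp=28>>2=7, tig=28&3=0
[3]=>row 0·2+1+8=9  col grp=7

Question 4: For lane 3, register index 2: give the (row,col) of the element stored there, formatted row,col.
L=3->g=3>>2=0, t=3&3=3
[2]->row 3·2+0+8=14  col g=0

14,0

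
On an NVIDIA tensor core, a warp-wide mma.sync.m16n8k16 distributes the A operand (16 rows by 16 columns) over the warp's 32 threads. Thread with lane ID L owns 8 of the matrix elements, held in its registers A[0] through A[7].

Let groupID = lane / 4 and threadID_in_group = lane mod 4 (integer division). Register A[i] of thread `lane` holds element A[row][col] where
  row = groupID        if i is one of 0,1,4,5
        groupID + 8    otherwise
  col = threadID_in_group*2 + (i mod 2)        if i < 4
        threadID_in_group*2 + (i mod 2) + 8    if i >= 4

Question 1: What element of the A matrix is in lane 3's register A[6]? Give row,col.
lane 3: grp=0 (3/4), tig=3 (3%4)
i=6: r=0+8=8, c=3*2+0+8=14

8,14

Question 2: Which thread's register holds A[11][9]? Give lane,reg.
12,7

r:11=>grp=3,rB=1  c:9=>cB=1,tig=0,lo=1
L=3*4+0=12  i=1*4+1*2+1=7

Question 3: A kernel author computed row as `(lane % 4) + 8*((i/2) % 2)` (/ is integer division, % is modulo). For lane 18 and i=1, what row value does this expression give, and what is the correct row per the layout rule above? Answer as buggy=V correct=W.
`(lane % 4) + 8*((i/2) % 2)`[18,1]⇒2
lane 18⇒18/4=4, 18 mod 4=2
i=1  r:4+0⇒4  c:2·2+1+0⇒5
row: 2 vs 4

buggy=2 correct=4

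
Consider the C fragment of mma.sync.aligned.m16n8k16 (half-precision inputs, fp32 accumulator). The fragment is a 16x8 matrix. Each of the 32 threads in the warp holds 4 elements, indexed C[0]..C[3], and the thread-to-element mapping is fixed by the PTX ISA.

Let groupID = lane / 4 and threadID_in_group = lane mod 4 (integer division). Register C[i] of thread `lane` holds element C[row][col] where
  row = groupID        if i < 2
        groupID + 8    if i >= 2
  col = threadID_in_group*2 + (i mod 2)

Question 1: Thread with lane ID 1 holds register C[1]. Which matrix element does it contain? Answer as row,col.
L=1->gid=1>>2=0, tid=1&3=1
[1]->row 0+0=0  col 1·2+1=3

0,3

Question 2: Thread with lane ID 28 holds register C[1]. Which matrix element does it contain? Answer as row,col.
lane 28: grp=7 (28/4), tig=0 (28%4)
i=1: r=7+0=7, c=0*2+1=1

7,1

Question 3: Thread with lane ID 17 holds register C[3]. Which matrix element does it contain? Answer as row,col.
12,3

lane 17: G=4 (17/4), T=1 (17%4)
i=3: r=4+8=12, c=1*2+1=3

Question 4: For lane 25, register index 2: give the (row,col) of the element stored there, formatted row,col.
14,2

lane 25→25/4=6, 25 mod 4=1
i=2  r:6+8→14  c:2·1+0→2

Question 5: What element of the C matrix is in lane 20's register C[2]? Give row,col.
lane 20->20/4=5, 20 mod 4=0
i=2  r:5+8->13  c:2·0+0->0

13,0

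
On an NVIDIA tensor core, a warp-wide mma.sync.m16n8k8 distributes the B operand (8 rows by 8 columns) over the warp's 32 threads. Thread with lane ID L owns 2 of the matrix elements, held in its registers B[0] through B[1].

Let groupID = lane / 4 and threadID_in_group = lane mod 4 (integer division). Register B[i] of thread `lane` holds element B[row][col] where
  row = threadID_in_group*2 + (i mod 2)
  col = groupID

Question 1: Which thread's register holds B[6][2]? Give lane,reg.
11,0

c:2=>grp=2  r:6=>tig=3,lo=0
L=2*4+3=11  i=0=0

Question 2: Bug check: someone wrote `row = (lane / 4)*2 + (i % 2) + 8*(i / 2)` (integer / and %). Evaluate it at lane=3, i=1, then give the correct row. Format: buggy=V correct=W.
buggy=1 correct=7

`(lane / 4)*2 + (i % 2) + 8*(i / 2)`[3,1]⇒1
3: gr=0,th=3
[1] (3*2+1,0) = (7,0)
row: 1 vs 7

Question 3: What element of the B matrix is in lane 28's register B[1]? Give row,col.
1,7

L=28→G=28>>2=7, T=28&3=0
[1]→row 0·2+1=1  col G=7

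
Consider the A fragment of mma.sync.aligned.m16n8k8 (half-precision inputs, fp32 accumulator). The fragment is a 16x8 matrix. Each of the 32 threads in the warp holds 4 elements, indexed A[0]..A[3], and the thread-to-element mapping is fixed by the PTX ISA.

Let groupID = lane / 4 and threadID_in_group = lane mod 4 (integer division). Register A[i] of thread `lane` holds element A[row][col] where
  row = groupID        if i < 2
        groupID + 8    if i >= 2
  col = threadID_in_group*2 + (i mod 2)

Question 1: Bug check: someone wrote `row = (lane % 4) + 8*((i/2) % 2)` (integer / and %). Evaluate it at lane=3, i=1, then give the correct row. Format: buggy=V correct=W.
`(lane % 4) + 8*((i/2) % 2)`[3,1]→3
lane 3→3/4=0, 3 mod 4=3
i=1  r:0+0→0  c:2·3+1→7
row: 3 vs 0

buggy=3 correct=0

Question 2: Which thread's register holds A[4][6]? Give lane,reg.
19,0

r=4->g=4,rb=0  c=6->t=3,b0=0
L=4*4+3=19  i=0*2+0=0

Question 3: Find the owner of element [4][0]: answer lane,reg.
16,0

r=4→G=4,rhi=0  c=0→T=0,p=0
L=4*4+0=16  i=0*2+0=0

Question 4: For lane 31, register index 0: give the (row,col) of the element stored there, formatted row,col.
7,6

lane 31=>31/4=7, 31 mod 4=3
i=0  r:7+0=>7  c:2·3+0=>6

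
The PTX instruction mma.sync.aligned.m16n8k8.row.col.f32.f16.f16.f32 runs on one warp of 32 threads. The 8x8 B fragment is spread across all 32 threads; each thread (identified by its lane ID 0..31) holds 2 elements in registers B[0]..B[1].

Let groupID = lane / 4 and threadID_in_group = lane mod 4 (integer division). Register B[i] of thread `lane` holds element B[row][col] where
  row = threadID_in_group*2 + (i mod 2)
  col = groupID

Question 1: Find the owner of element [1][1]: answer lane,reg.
4,1

c: 1->gid=1  r: 1->tid=0,i&1=1
L=1*4+0=4  i=1=1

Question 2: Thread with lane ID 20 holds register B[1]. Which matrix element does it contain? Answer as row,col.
L=20=>grp=20>>2=5, tig=20&3=0
[1]=>row 0·2+1=1  col grp=5

1,5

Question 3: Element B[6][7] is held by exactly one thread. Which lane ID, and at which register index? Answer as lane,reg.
c=7→G=7  r=6→T=3,p=0
L=7*4+3=31  i=0=0

31,0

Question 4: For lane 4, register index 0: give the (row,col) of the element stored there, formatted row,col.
0,1

lane 4: gid=1 (4/4), tid=0 (4%4)
i=0: r=0*2+0=0, c=gid=1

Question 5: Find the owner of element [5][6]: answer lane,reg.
26,1

c=6->g=6  r=5->t=2,b0=1
L=6*4+2=26  i=1=1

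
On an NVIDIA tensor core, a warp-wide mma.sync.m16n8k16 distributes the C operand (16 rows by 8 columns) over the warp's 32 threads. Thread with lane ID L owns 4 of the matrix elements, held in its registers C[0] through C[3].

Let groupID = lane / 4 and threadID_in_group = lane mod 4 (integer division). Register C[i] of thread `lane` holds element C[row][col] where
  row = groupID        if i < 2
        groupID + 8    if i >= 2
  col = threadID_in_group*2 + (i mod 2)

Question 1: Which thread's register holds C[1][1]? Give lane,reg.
r=1⇒gr=1,Rb=0  c=1⇒th=0,odd=1
L=1*4+0=4  i=0*2+1=1

4,1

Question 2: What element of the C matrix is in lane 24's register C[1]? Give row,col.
6,1

24: gr=6,th=0
[1] (6+0,0*2+1) = (6,1)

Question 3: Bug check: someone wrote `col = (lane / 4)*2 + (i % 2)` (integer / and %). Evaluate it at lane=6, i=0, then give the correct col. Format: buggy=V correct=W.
`(lane / 4)*2 + (i % 2)`[6,0]=>2
L=6=>grp=6>>2=1, tig=6&3=2
[0]=>row 1+0=1  col 2·2+0=4
col: 2 vs 4

buggy=2 correct=4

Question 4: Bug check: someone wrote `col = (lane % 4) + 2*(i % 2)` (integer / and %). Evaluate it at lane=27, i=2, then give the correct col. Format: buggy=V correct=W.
buggy=3 correct=6

`(lane % 4) + 2*(i % 2)`[27,2]=>3
lane 27=>27/4=6, 27 mod 4=3
i=2  r:6+8=>14  c:2·3+0=>6
col: 3 vs 6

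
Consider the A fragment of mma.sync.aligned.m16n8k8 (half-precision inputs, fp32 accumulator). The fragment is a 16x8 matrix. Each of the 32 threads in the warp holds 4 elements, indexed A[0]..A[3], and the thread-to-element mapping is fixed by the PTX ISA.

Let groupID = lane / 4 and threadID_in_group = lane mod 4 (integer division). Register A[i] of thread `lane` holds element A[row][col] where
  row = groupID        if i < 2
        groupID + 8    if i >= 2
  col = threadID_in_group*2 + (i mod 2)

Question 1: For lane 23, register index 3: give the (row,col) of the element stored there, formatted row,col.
13,7

L=23⇒gr=23>>2=5, th=23&3=3
[3]⇒row 5+8=13  col 3·2+1=7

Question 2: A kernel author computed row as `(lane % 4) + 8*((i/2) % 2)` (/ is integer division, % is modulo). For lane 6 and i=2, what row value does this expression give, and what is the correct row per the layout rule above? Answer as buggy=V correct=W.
`(lane % 4) + 8*((i/2) % 2)`[6,2]⇒10
L=6⇒gr=6>>2=1, th=6&3=2
[2]⇒row 1+8=9  col 2·2+0=4
row: 10 vs 9

buggy=10 correct=9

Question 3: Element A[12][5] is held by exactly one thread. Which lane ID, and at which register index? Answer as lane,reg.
18,3

r=12⇒gr=4,Rb=1  c=5⇒th=2,odd=1
L=4*4+2=18  i=1*2+1=3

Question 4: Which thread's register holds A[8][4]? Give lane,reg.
r=8→G=0,rhi=1  c=4→T=2,p=0
L=0*4+2=2  i=1*2+0=2

2,2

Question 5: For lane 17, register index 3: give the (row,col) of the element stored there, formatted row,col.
L=17->g=17>>2=4, t=17&3=1
[3]->row 4+8=12  col 1·2+1=3

12,3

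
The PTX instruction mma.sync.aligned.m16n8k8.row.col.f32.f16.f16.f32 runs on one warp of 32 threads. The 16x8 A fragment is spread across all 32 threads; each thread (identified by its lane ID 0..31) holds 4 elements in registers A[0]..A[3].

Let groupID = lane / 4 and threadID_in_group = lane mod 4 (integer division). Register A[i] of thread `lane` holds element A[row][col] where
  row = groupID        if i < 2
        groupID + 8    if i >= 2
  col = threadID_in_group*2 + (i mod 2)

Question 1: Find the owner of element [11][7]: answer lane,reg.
15,3

r=11⇒gr=3,Rb=1  c=7⇒th=3,odd=1
L=3*4+3=15  i=1*2+1=3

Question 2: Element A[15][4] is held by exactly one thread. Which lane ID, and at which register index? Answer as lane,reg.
30,2

r:15=>grp=7,rB=1  c:4=>tig=2,lo=0
L=7*4+2=30  i=1*2+0=2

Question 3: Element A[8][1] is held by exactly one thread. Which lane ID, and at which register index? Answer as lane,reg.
0,3

r: 8->gid=0,r8=1  c: 1->tid=0,i&1=1
L=0*4+0=0  i=1*2+1=3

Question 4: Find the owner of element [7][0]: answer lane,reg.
28,0

r=7->g=7,rb=0  c=0->t=0,b0=0
L=7*4+0=28  i=0*2+0=0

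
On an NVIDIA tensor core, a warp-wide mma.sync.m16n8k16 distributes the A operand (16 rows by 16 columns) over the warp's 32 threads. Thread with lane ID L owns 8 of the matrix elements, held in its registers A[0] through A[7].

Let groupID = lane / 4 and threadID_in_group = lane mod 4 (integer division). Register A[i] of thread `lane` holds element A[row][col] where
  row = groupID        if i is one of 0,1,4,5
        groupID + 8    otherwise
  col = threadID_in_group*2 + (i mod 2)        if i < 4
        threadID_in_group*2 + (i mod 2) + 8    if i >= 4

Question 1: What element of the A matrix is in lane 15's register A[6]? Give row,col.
lane 15: gr=3 (15/4), th=3 (15%4)
i=6: r=3+8=11, c=3*2+0+8=14

11,14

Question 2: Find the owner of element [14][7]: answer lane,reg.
r:14=>grp=6,rB=1  c:7=>cB=0,tig=3,lo=1
L=6*4+3=27  i=0*4+1*2+1=3

27,3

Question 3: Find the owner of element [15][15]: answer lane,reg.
31,7

r: 15->gid=7,r8=1  c: 15->c8=1,tid=3,i&1=1
L=7*4+3=31  i=1*4+1*2+1=7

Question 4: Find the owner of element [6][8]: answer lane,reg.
24,4

r:6=>grp=6,rB=0  c:8=>cB=1,tig=0,lo=0
L=6*4+0=24  i=1*4+0*2+0=4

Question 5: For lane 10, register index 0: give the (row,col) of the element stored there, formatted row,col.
lane 10: grp=2 (10/4), tig=2 (10%4)
i=0: r=2+0=2, c=2*2+0+0=4

2,4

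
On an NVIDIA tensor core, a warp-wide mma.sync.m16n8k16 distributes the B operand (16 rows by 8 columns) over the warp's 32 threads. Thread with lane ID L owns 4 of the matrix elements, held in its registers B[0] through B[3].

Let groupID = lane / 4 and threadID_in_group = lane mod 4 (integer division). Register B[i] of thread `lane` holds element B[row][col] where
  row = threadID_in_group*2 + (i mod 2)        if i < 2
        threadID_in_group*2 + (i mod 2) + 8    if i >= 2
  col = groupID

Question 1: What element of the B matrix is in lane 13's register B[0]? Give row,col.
13: gid=3,tid=1
[0] (1*2+0+0,3) = (2,3)

2,3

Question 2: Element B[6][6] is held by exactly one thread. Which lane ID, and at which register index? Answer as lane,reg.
c: 6->gid=6  r: 6->r8=0,tid=3,i&1=0
L=6*4+3=27  i=0*2+0=0

27,0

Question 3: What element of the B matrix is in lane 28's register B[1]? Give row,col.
L=28->g=28>>2=7, t=28&3=0
[1]->row 0·2+1+0=1  col g=7

1,7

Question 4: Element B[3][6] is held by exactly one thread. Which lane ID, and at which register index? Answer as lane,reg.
25,1

c=6→G=6  r=3→rhi=0,T=1,p=1
L=6*4+1=25  i=0*2+1=1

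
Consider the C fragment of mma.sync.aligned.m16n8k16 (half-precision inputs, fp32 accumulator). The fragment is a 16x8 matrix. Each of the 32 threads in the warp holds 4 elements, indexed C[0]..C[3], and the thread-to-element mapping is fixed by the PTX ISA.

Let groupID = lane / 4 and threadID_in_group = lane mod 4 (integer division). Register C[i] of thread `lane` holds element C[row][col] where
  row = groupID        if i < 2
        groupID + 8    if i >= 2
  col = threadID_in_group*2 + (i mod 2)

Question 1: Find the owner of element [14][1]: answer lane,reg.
24,3

r=14->g=6,rb=1  c=1->t=0,b0=1
L=6*4+0=24  i=1*2+1=3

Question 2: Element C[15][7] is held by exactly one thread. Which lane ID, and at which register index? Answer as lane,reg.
31,3

r:15=>grp=7,rB=1  c:7=>tig=3,lo=1
L=7*4+3=31  i=1*2+1=3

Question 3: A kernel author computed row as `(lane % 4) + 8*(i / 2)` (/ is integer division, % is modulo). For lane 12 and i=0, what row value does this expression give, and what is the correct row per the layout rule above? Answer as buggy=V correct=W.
buggy=0 correct=3

`(lane % 4) + 8*(i / 2)`[12,0]=>0
lane 12: grp=3 (12/4), tig=0 (12%4)
i=0: r=3+0=3, c=0*2+0=0
row: 0 vs 3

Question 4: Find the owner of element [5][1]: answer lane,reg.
20,1

r:5=>grp=5,rB=0  c:1=>tig=0,lo=1
L=5*4+0=20  i=0*2+1=1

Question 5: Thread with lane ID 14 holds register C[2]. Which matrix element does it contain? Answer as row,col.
11,4

L=14→G=14>>2=3, T=14&3=2
[2]→row 3+8=11  col 2·2+0=4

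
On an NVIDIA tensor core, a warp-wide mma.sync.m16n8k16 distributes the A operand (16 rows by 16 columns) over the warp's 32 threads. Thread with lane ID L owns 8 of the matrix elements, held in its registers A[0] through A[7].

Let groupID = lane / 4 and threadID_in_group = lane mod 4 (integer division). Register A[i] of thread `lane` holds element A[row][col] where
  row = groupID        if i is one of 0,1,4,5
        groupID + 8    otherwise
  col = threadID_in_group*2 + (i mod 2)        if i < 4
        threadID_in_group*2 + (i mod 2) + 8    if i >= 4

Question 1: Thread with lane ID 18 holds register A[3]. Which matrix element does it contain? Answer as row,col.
12,5

L=18->g=18>>2=4, t=18&3=2
[3]->row 4+8=12  col 2·2+1+0=5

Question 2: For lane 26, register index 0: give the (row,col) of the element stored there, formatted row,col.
L=26->gid=26>>2=6, tid=26&3=2
[0]->row 6+0=6  col 2·2+0+0=4

6,4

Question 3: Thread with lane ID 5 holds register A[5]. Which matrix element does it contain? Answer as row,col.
1,11

lane 5->5/4=1, 5 mod 4=1
i=5  r:1+0->1  c:2·1+1+8->11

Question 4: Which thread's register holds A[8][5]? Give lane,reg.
r:8=>grp=0,rB=1  c:5=>cB=0,tig=2,lo=1
L=0*4+2=2  i=0*4+1*2+1=3

2,3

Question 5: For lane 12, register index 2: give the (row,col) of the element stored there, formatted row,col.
11,0

lane 12=>12/4=3, 12 mod 4=0
i=2  r:3+8=>11  c:2·0+0+0=>0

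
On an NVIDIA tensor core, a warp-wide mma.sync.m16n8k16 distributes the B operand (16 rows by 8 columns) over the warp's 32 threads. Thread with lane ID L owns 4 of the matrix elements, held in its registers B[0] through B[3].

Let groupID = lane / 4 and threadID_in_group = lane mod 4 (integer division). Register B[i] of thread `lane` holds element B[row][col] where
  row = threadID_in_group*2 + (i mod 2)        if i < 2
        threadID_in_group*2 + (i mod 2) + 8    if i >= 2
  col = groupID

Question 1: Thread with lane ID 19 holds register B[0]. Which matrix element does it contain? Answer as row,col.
6,4

L=19->gid=19>>2=4, tid=19&3=3
[0]->row 3·2+0+0=6  col gid=4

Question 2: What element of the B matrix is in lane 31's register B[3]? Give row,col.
15,7

31: G=7,T=3
[3] (3*2+1+8,7) = (15,7)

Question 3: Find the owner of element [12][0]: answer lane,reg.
c=0->g=0  r=12->rb=1,t=2,b0=0
L=0*4+2=2  i=1*2+0=2

2,2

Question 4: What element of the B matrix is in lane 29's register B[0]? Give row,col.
2,7

L=29=>grp=29>>2=7, tig=29&3=1
[0]=>row 1·2+0+0=2  col grp=7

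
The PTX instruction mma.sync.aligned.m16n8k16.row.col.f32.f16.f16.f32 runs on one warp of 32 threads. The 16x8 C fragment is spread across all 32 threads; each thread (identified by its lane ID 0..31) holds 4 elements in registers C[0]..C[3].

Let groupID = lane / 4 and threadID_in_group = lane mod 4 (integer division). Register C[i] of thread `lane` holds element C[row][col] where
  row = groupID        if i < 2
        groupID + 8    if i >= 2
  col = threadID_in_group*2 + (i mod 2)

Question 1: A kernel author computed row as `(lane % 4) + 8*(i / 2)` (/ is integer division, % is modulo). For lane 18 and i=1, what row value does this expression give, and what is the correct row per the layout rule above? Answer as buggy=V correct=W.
`(lane % 4) + 8*(i / 2)`[18,1]→2
L=18→G=18>>2=4, T=18&3=2
[1]→row 4+0=4  col 2·2+1=5
row: 2 vs 4

buggy=2 correct=4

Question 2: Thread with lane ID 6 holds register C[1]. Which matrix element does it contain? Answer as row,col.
1,5

L=6⇒gr=6>>2=1, th=6&3=2
[1]⇒row 1+0=1  col 2·2+1=5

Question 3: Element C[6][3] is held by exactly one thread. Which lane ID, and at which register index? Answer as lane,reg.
r:6=>grp=6,rB=0  c:3=>tig=1,lo=1
L=6*4+1=25  i=0*2+1=1

25,1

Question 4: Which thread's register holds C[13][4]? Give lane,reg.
22,2

r=13⇒gr=5,Rb=1  c=4⇒th=2,odd=0
L=5*4+2=22  i=1*2+0=2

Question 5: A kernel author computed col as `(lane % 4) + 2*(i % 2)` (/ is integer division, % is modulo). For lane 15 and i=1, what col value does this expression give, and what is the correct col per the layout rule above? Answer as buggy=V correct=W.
`(lane % 4) + 2*(i % 2)`[15,1]⇒5
L=15⇒gr=15>>2=3, th=15&3=3
[1]⇒row 3+0=3  col 3·2+1=7
col: 5 vs 7

buggy=5 correct=7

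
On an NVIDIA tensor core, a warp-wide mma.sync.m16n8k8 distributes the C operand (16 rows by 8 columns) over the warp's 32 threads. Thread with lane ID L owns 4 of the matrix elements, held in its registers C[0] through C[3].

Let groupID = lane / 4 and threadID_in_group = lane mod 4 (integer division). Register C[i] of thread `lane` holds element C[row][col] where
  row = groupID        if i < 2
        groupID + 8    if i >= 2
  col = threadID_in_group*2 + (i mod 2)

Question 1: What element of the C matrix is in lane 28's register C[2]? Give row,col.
lane 28: G=7 (28/4), T=0 (28%4)
i=2: r=7+8=15, c=0*2+0=0

15,0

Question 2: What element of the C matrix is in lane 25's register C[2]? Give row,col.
lane 25: gid=6 (25/4), tid=1 (25%4)
i=2: r=6+8=14, c=1*2+0=2

14,2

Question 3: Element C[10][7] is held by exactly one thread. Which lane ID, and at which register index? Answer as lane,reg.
r=10⇒gr=2,Rb=1  c=7⇒th=3,odd=1
L=2*4+3=11  i=1*2+1=3

11,3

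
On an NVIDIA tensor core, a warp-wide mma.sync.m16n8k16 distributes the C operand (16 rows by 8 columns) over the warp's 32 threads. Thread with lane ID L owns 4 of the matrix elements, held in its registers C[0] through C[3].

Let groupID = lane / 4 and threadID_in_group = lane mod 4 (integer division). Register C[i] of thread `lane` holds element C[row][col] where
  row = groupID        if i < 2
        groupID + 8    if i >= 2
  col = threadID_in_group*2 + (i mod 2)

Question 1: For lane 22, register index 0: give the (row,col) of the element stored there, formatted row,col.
5,4

lane 22: gr=5 (22/4), th=2 (22%4)
i=0: r=5+0=5, c=2*2+0=4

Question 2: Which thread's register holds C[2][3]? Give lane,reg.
9,1

r: 2->gid=2,r8=0  c: 3->tid=1,i&1=1
L=2*4+1=9  i=0*2+1=1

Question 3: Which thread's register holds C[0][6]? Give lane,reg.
3,0

r=0→G=0,rhi=0  c=6→T=3,p=0
L=0*4+3=3  i=0*2+0=0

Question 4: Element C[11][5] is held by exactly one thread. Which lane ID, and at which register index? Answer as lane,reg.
r:11=>grp=3,rB=1  c:5=>tig=2,lo=1
L=3*4+2=14  i=1*2+1=3

14,3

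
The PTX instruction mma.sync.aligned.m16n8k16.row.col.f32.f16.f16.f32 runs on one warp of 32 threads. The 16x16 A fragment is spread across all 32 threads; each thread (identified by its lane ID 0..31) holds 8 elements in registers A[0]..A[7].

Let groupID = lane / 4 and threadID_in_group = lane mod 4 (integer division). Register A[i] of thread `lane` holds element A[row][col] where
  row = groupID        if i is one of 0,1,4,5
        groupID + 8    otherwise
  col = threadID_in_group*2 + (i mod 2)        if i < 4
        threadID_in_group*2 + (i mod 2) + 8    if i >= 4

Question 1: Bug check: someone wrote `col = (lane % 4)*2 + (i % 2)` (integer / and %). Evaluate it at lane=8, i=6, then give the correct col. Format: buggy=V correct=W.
`(lane % 4)*2 + (i % 2)`[8,6]⇒0
lane 8⇒8/4=2, 8 mod 4=0
i=6  r:2+8⇒10  c:2·0+0+8⇒8
col: 0 vs 8

buggy=0 correct=8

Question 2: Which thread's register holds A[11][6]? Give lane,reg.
r=11→G=3,rhi=1  c=6→chi=0,T=3,p=0
L=3*4+3=15  i=0*4+1*2+0=2

15,2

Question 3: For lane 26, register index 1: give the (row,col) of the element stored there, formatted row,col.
lane 26: grp=6 (26/4), tig=2 (26%4)
i=1: r=6+0=6, c=2*2+1+0=5

6,5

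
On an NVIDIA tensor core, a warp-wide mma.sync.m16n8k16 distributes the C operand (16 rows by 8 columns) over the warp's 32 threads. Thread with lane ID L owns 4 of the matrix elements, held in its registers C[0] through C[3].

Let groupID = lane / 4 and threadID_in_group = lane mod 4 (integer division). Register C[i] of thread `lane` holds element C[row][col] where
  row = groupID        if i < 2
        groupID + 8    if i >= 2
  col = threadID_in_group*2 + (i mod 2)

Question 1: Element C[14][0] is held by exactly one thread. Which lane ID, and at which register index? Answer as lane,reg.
r: 14->gid=6,r8=1  c: 0->tid=0,i&1=0
L=6*4+0=24  i=1*2+0=2

24,2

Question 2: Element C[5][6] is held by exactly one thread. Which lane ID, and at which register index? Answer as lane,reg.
r: 5->gid=5,r8=0  c: 6->tid=3,i&1=0
L=5*4+3=23  i=0*2+0=0

23,0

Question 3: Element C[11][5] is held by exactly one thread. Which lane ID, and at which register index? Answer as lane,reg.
r=11→G=3,rhi=1  c=5→T=2,p=1
L=3*4+2=14  i=1*2+1=3

14,3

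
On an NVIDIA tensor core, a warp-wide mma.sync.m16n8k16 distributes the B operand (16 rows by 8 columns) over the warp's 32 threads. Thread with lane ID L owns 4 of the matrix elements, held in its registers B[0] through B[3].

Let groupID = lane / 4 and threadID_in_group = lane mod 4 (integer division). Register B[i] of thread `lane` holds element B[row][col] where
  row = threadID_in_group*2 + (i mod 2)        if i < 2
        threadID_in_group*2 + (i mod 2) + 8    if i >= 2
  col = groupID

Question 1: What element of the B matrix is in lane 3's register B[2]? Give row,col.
14,0

lane 3: G=0 (3/4), T=3 (3%4)
i=2: r=3*2+0+8=14, c=G=0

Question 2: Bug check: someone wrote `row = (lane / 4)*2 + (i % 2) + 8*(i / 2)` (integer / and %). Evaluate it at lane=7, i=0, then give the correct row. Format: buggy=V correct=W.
buggy=2 correct=6

`(lane / 4)*2 + (i % 2) + 8*(i / 2)`[7,0]->2
lane 7: g=1 (7/4), t=3 (7%4)
i=0: r=3*2+0+0=6, c=g=1
row: 2 vs 6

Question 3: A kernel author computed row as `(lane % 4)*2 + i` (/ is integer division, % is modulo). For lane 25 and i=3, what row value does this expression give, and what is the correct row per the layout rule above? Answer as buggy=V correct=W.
`(lane % 4)*2 + i`[25,3]→5
25: G=6,T=1
[3] (1*2+1+8,6) = (11,6)
row: 5 vs 11

buggy=5 correct=11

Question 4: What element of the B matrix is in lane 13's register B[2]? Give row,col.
lane 13->13/4=3, 13 mod 4=1
i=2  r:2·1+0+8->10  c:3

10,3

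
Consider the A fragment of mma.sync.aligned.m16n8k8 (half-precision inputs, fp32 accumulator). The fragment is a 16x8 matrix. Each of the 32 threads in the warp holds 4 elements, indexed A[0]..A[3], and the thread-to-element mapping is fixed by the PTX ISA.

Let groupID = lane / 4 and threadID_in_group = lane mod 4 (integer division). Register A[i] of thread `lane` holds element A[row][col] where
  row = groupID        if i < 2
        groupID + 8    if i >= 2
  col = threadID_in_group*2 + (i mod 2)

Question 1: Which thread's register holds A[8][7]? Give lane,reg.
r: 8->gid=0,r8=1  c: 7->tid=3,i&1=1
L=0*4+3=3  i=1*2+1=3

3,3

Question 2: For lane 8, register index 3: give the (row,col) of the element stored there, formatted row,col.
L=8=>grp=8>>2=2, tig=8&3=0
[3]=>row 2+8=10  col 0·2+1=1

10,1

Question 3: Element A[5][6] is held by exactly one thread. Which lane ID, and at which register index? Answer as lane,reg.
r=5→G=5,rhi=0  c=6→T=3,p=0
L=5*4+3=23  i=0*2+0=0

23,0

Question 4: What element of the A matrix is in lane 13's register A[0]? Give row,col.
lane 13: grp=3 (13/4), tig=1 (13%4)
i=0: r=3+0=3, c=1*2+0=2

3,2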